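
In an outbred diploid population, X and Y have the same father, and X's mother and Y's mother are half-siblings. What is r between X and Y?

With two independent routes of shared ancestry, r is the sum of the two contributions.
X and Y are related in two ways: half-sibs through their shared father (r = 1/4) and half first cousins through their mothers (r = 1/16).
r = 1/4 + 1/16 = 5/16 = 0.3125.

0.3125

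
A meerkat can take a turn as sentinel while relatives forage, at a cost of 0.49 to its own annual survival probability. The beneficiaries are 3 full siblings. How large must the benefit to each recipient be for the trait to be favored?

r to a full sibling = 1/2 (full sibs share both parents — two paths of length 2: r = 2·(1/2)^2 = 1/2).
Hamilton's rule with n recipients of equal r: n·r·B > C, so B > C/(n·r) = 0.49/(3·0.5) = 0.3267.

0.3267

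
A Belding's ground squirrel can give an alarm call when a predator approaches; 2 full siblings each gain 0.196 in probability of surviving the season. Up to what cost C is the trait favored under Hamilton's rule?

r to a full sibling = 1/2 (full sibs share both parents — two paths of length 2: r = 2·(1/2)^2 = 1/2).
Hamilton's rule: n·r·B > C, so the trait is favored while C < n·r·B = 2·0.5·0.196 = 0.196.

0.196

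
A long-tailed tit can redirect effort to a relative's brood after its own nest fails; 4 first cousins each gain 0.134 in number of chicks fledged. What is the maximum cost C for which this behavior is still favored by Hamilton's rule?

r to a first cousin = 1/8 (first cousins share one grandparent pair — two paths of length 4: r = 2·(1/2)^4 = 1/8).
Hamilton's rule: n·r·B > C, so the trait is favored while C < n·r·B = 4·0.125·0.134 = 0.067.

0.067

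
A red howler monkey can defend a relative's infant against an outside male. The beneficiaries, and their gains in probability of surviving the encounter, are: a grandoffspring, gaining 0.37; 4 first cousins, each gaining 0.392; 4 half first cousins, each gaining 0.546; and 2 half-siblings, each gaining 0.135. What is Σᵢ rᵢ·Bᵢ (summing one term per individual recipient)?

0.4925

r to a grandoffspring = 1/4 (two parent–offspring links: r = (1/2)^2 = 1/4).
r to a first cousin = 0.125 (first cousins share one grandparent pair — two paths of length 4: r = 2·(1/2)^4 = 1/8).
r to a half first cousin = 1/16 (half first cousins share one grandparent — one path of length 4: r = (1/2)^4 = 1/16).
r to a half-sibling = 1/4 (half-sibs share one parent — one path of length 2: r = (1/2)^2 = 1/4).
Summing one r·B term per recipient: 1·0.25·0.37 + 4·0.125·0.392 + 4·0.0625·0.546 + 2·0.25·0.135 = 0.4925.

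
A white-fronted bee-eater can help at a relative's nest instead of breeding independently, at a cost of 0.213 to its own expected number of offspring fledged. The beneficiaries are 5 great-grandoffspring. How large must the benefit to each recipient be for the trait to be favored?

0.3408

r to a great-grandoffspring = 1/8 (three parent–offspring links: r = (1/2)^3 = 1/8).
Hamilton's rule with n recipients of equal r: n·r·B > C, so B > C/(n·r) = 0.213/(5·0.125) = 0.3408.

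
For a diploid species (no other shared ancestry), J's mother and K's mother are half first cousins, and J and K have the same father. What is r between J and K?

Independent pedigree routes through distinct common ancestors add.
J and K are related in two ways: half second cousins through their mothers (r = 1/64) and half-sibs through their shared father (r = 1/4).
r = 1/64 + 1/4 = 0.265625.

0.265625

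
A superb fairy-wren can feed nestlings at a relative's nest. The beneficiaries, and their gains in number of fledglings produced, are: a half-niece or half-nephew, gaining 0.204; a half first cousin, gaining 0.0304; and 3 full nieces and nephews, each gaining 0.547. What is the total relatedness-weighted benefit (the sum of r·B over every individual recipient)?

r to a half-niece or half-nephew = 0.125 (half-aunt/uncle↔niece/nephew: one path of length 3: r = (1/2)^3 = 1/8).
r to a half first cousin = 1/16 (half first cousins share one grandparent — one path of length 4: r = (1/2)^4 = 1/16).
r to a full niece or nephew = 1/4 (full aunt/uncle↔niece/nephew: two paths of length 3 through the shared grandparent pair: r = 2·(1/2)^3 = 1/4).
Summing one r·B term per recipient: 1·0.125·0.204 + 1·0.0625·0.0304 + 3·0.25·0.547 = 0.43765.

0.43765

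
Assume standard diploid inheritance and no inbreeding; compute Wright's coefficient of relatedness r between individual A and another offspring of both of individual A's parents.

Each parent–offspring link contributes a factor of 1/2, and independent paths through distinct common ancestors add.
Full sibs share both parents — two paths of length 2: r = 2·(1/2)^2 = 1/2.

0.5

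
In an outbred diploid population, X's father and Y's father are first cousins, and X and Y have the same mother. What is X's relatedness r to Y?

With two independent routes of shared ancestry, r is the sum of the two contributions.
X and Y are related in two ways: second cousins through their fathers (r = 1/32) and half-sibs through their shared mother (r = 1/4).
r = 1/32 + 1/4 = 0.28125.

0.28125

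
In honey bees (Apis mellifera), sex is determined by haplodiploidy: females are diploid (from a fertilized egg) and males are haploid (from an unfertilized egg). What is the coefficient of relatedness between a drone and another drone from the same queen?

0.5

Haploid brothers each carry a random half of the queen's diploid genome, so on average they share half: r = 1/2.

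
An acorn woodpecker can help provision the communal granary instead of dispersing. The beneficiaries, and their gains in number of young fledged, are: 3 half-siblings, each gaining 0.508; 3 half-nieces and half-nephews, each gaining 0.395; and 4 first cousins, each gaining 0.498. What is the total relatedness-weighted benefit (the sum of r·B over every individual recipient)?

0.778125

r to a half-sibling = 1/4 (half-sibs share one parent — one path of length 2: r = (1/2)^2 = 1/4).
r to a half-niece or half-nephew = 1/8 (half-aunt/uncle↔niece/nephew: one path of length 3: r = (1/2)^3 = 1/8).
r to a first cousin = 1/8 (first cousins share one grandparent pair — two paths of length 4: r = 2·(1/2)^4 = 1/8).
Summing one r·B term per recipient: 3·0.25·0.508 + 3·0.125·0.395 + 4·0.125·0.498 = 0.778125.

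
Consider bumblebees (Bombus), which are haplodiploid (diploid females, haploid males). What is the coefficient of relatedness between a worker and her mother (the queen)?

One meiotic link between diploid queen and diploid daughter: r = 1/2.

0.5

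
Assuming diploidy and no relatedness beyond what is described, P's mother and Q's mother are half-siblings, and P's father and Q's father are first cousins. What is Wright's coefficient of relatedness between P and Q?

0.09375

Relatedness sums over independent paths through distinct common ancestors.
P and Q are related in two ways: half first cousins through their mothers (r = 1/16) and second cousins through their fathers (r = 1/32).
r = 1/16 + 1/32 = 3/32 = 0.09375.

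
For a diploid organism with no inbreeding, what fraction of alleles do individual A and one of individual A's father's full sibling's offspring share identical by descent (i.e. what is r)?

0.125

Each parent–offspring link contributes a factor of 1/2, and independent paths through distinct common ancestors add.
First cousins share one grandparent pair — two paths of length 4: r = 2·(1/2)^4 = 1/8.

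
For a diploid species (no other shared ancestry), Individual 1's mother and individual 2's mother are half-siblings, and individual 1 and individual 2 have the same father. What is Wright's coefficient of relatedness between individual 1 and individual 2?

0.3125

Independent pedigree routes through distinct common ancestors add.
Individual 1 and individual 2 are related in two ways: half first cousins through their mothers (r = 1/16) and half-sibs through their shared father (r = 1/4).
r = 1/16 + 1/4 = 5/16 = 0.3125.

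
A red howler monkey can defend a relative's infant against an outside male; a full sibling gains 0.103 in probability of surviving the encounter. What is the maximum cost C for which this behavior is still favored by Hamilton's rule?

0.0515

r to a full sibling = 0.5 (full sibs share both parents — two paths of length 2: r = 2·(1/2)^2 = 1/2).
Hamilton's rule: n·r·B > C, so the trait is favored while C < n·r·B = 1·0.5·0.103 = 0.0515.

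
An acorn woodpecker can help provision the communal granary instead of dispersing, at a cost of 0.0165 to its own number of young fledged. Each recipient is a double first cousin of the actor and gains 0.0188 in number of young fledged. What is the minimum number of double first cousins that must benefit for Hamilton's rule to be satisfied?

r to a double first cousin = 0.25 (double first cousins share both grandparent pairs — four paths of length 4: r = 4·(1/2)^4 = 1/4).
Hamilton's rule: n·r·B > C  ⇒  n > C/(r·B) = 0.0165/(0.25·0.0188) = 3.511.
The smallest integer exceeding 3.511 is 4.

4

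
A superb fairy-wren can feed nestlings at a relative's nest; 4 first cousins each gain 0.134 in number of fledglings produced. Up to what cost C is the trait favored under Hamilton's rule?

0.067

r to a first cousin = 0.125 (first cousins share one grandparent pair — two paths of length 4: r = 2·(1/2)^4 = 1/8).
Hamilton's rule: n·r·B > C, so the trait is favored while C < n·r·B = 4·0.125·0.134 = 0.067.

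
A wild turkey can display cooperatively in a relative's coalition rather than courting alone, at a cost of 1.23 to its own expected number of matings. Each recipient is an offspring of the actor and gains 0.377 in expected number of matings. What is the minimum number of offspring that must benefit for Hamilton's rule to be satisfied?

r to an offspring = 1/2 (one parent–offspring link: r = (1/2)^1 = 1/2).
Hamilton's rule: n·r·B > C  ⇒  n > C/(r·B) = 1.23/(0.5·0.377) = 6.525.
The smallest integer exceeding 6.525 is 7.

7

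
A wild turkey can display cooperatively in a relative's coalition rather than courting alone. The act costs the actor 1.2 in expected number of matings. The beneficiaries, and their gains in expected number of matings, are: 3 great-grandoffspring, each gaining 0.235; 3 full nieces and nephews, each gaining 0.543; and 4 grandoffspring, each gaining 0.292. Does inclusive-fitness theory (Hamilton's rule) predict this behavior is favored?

Hamilton's rule: the trait is favored when the sum of r·B over every recipient exceeds the actor's cost C.
r to a great-grandoffspring = 1/8 (three parent–offspring links: r = (1/2)^3 = 1/8).
r to a full niece or nephew = 0.25 (full aunt/uncle↔niece/nephew: two paths of length 3 through the shared grandparent pair: r = 2·(1/2)^3 = 1/4).
r to a grandoffspring = 0.25 (two parent–offspring links: r = (1/2)^2 = 1/4).
Summing one r·B term per recipient: 3·0.125·0.235 + 3·0.25·0.543 + 4·0.25·0.292 = 0.787375.
0.787375 < 1.2: the indirect benefit is less than the cost.

No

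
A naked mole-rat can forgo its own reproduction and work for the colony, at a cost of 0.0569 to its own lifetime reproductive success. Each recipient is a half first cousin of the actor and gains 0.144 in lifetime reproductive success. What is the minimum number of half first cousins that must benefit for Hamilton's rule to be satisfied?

r to a half first cousin = 1/16 (half first cousins share one grandparent — one path of length 4: r = (1/2)^4 = 1/16).
Hamilton's rule: n·r·B > C  ⇒  n > C/(r·B) = 0.0569/(0.0625·0.144) = 6.322.
The smallest integer exceeding 6.322 is 7.

7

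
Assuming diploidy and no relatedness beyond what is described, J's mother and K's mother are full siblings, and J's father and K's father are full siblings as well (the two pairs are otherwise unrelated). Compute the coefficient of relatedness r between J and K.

Independent pedigree routes through distinct common ancestors add.
J and K are related in two ways: first cousins through their mothers (r = 1/8) and first cousins through their fathers (r = 1/8) — i.e. double first cousins.
r = 1/8 + 1/8 = 1/4 = 0.25.

0.25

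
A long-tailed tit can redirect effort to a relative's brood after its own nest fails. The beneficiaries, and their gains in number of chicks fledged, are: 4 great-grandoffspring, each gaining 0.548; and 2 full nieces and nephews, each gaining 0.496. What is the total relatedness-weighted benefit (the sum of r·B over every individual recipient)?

0.522

r to a great-grandoffspring = 0.125 (three parent–offspring links: r = (1/2)^3 = 1/8).
r to a full niece or nephew = 1/4 (full aunt/uncle↔niece/nephew: two paths of length 3 through the shared grandparent pair: r = 2·(1/2)^3 = 1/4).
Summing one r·B term per recipient: 4·0.125·0.548 + 2·0.25·0.496 = 0.522.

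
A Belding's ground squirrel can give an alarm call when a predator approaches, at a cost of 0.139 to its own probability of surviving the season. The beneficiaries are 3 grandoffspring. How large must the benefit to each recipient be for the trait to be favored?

0.1853

r to a grandoffspring = 1/4 (two parent–offspring links: r = (1/2)^2 = 1/4).
Hamilton's rule with n recipients of equal r: n·r·B > C, so B > C/(n·r) = 0.139/(3·0.25) = 0.1853.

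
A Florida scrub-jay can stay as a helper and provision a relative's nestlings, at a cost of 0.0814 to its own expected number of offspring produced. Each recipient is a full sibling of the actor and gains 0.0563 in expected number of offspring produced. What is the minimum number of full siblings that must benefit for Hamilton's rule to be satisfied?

r to a full sibling = 1/2 (full sibs share both parents — two paths of length 2: r = 2·(1/2)^2 = 1/2).
Hamilton's rule: n·r·B > C  ⇒  n > C/(r·B) = 0.0814/(0.5·0.0563) = 2.892.
The smallest integer exceeding 2.892 is 3.

3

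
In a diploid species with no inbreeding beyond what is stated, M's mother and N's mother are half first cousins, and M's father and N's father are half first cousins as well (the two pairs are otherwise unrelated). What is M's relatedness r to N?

Relatedness sums over independent paths through distinct common ancestors.
M and N are related in two ways: half second cousins through their mothers (r = 1/64) and half second cousins through their fathers (r = 1/64).
r = 1/64 + 1/64 = 1/32 = 0.03125.

0.03125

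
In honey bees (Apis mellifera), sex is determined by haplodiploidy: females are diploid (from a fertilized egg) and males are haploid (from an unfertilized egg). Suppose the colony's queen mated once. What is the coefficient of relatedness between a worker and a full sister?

Haplodiploid full sisters inherit their father's entire haploid genome identically (contributing 1/2) and on average half of their mother's contribution (1/2 · 1/2 = 1/4); r = 1/2 + 1/4 = 3/4.

0.75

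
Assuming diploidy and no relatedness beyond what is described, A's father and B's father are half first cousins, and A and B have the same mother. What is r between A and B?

0.265625

Wright's path rule: contributions from independent ancestry routes add.
A and B are related in two ways: half second cousins through their fathers (r = 1/64) and half-sibs through their shared mother (r = 1/4).
r = 1/64 + 1/4 = 17/64 = 0.265625.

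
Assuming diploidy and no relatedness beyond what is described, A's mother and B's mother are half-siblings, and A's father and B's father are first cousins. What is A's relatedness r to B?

0.09375

Relatedness sums over independent paths through distinct common ancestors.
A and B are related in two ways: half first cousins through their mothers (r = 1/16) and second cousins through their fathers (r = 1/32).
r = 1/16 + 1/32 = 3/32 = 0.09375.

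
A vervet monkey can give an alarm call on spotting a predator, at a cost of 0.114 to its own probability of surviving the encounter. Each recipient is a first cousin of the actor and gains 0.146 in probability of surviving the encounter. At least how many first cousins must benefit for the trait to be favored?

7

r to a first cousin = 1/8 (first cousins share one grandparent pair — two paths of length 4: r = 2·(1/2)^4 = 1/8).
Hamilton's rule: n·r·B > C  ⇒  n > C/(r·B) = 0.114/(0.125·0.146) = 6.247.
The smallest integer exceeding 6.247 is 7.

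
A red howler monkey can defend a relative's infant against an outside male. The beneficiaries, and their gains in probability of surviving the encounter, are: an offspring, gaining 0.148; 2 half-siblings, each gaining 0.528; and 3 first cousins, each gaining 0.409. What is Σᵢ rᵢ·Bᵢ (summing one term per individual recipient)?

r to an offspring = 1/2 (one parent–offspring link: r = (1/2)^1 = 1/2).
r to a half-sibling = 1/4 (half-sibs share one parent — one path of length 2: r = (1/2)^2 = 1/4).
r to a first cousin = 1/8 (first cousins share one grandparent pair — two paths of length 4: r = 2·(1/2)^4 = 1/8).
Summing one r·B term per recipient: 1·0.5·0.148 + 2·0.25·0.528 + 3·0.125·0.409 = 0.491375.

0.491375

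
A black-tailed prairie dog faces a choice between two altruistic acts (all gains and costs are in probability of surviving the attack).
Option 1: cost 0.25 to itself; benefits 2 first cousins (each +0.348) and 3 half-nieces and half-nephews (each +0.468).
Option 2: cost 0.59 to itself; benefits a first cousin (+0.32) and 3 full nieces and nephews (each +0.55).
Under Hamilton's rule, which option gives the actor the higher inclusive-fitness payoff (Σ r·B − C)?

Option 1: r to a first cousin = 0.125.
Option 1: r to a half-niece or half-nephew = 0.125.
Option 1: Σ r·B − C = (2·0.125·0.348 + 3·0.125·0.468) − 0.25 = 0.0125.
Option 2: r to a first cousin = 0.125.
Option 2: r to a full niece or nephew = 0.25.
Option 2: Σ r·B − C = (1·0.125·0.32 + 3·0.25·0.55) − 0.59 = -0.1375.
Option 1 has the higher net inclusive-fitness payoff.

Option 1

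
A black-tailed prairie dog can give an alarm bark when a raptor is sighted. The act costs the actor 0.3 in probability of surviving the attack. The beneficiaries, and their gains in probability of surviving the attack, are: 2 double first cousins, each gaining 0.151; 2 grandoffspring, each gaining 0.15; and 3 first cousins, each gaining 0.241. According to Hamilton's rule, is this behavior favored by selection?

No

Hamilton's rule: the trait is favored when the sum of r·B over every recipient exceeds the actor's cost C.
r to a double first cousin = 0.25 (double first cousins share both grandparent pairs — four paths of length 4: r = 4·(1/2)^4 = 1/4).
r to a grandoffspring = 0.25 (two parent–offspring links: r = (1/2)^2 = 1/4).
r to a first cousin = 0.125 (first cousins share one grandparent pair — two paths of length 4: r = 2·(1/2)^4 = 1/8).
Summing one r·B term per recipient: 2·0.25·0.151 + 2·0.25·0.15 + 3·0.125·0.241 = 0.240875.
0.240875 < 0.3: the indirect benefit is less than the cost.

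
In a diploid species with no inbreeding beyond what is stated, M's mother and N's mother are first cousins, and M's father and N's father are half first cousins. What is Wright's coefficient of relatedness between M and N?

0.046875

Independent pedigree routes through distinct common ancestors add.
M and N are related in two ways: second cousins through their mothers (r = 1/32) and half second cousins through their fathers (r = 1/64).
r = 1/32 + 1/64 = 0.046875.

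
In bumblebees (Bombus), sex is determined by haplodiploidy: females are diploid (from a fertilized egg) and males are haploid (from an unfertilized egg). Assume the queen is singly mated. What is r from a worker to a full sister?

0.75

Haplodiploid full sisters inherit their father's entire haploid genome identically (contributing 1/2) and on average half of their mother's contribution (1/2 · 1/2 = 1/4); r = 1/2 + 1/4 = 3/4.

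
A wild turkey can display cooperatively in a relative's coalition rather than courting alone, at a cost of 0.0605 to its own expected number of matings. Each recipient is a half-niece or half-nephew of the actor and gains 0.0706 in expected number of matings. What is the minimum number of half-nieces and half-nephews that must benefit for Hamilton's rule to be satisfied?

7

r to a half-niece or half-nephew = 0.125 (half-aunt/uncle↔niece/nephew: one path of length 3: r = (1/2)^3 = 1/8).
Hamilton's rule: n·r·B > C  ⇒  n > C/(r·B) = 0.0605/(0.125·0.0706) = 6.856.
The smallest integer exceeding 6.856 is 7.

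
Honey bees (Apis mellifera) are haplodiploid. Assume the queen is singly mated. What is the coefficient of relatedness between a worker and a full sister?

0.75

Haplodiploid full sisters inherit their father's entire haploid genome identically (contributing 1/2) and on average half of their mother's contribution (1/2 · 1/2 = 1/4); r = 1/2 + 1/4 = 3/4.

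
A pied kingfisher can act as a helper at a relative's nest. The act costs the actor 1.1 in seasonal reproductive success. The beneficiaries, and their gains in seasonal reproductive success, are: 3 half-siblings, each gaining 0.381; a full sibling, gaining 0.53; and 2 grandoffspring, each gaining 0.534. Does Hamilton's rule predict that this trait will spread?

No

Hamilton's rule: the trait is favored when the sum of r·B over every recipient exceeds the actor's cost C.
r to a half-sibling = 1/4 (half-sibs share one parent — one path of length 2: r = (1/2)^2 = 1/4).
r to a full sibling = 0.5 (full sibs share both parents — two paths of length 2: r = 2·(1/2)^2 = 1/2).
r to a grandoffspring = 0.25 (two parent–offspring links: r = (1/2)^2 = 1/4).
Summing one r·B term per recipient: 3·0.25·0.381 + 1·0.5·0.53 + 2·0.25·0.534 = 0.81775.
0.81775 < 1.1: the indirect benefit is less than the cost.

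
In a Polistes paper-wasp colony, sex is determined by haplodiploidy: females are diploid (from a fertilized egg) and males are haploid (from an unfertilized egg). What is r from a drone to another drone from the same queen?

Haploid brothers each carry a random half of the queen's diploid genome, so on average they share half: r = 1/2.

0.5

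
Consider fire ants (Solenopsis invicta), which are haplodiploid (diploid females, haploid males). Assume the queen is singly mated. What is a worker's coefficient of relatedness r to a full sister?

0.75

Haplodiploid full sisters inherit their father's entire haploid genome identically (contributing 1/2) and on average half of their mother's contribution (1/2 · 1/2 = 1/4); r = 1/2 + 1/4 = 3/4.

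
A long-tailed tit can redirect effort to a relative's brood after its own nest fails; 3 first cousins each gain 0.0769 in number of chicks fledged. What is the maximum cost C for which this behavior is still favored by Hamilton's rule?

0.0288375

r to a first cousin = 1/8 (first cousins share one grandparent pair — two paths of length 4: r = 2·(1/2)^4 = 1/8).
Hamilton's rule: n·r·B > C, so the trait is favored while C < n·r·B = 3·0.125·0.0769 = 0.0288375.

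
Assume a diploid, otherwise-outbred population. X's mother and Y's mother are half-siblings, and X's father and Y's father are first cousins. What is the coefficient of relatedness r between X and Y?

Wright's path rule: contributions from independent ancestry routes add.
X and Y are related in two ways: half first cousins through their mothers (r = 1/16) and second cousins through their fathers (r = 1/32).
r = 1/16 + 1/32 = 3/32 = 0.09375.

0.09375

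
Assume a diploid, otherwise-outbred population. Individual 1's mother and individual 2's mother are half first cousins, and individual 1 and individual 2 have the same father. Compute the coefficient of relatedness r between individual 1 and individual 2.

0.265625

Wright's path rule: contributions from independent ancestry routes add.
Individual 1 and individual 2 are related in two ways: half second cousins through their mothers (r = 1/64) and half-sibs through their shared father (r = 1/4).
r = 1/64 + 1/4 = 0.265625.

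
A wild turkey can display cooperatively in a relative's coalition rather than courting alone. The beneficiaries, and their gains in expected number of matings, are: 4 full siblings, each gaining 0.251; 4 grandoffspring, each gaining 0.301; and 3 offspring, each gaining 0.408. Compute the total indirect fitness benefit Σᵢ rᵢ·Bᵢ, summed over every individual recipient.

1.415

r to a full sibling = 0.5 (full sibs share both parents — two paths of length 2: r = 2·(1/2)^2 = 1/2).
r to a grandoffspring = 0.25 (two parent–offspring links: r = (1/2)^2 = 1/4).
r to an offspring = 0.5 (one parent–offspring link: r = (1/2)^1 = 1/2).
Summing one r·B term per recipient: 4·0.5·0.251 + 4·0.25·0.301 + 3·0.5·0.408 = 1.415.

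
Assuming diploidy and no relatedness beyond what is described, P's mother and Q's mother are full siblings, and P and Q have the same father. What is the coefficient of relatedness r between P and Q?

0.375

Wright's path rule: contributions from independent ancestry routes add.
P and Q are related in two ways: first cousins through their mothers (r = 1/8) and half-sibs through their shared father (r = 1/4).
r = 1/8 + 1/4 = 3/8 = 0.375.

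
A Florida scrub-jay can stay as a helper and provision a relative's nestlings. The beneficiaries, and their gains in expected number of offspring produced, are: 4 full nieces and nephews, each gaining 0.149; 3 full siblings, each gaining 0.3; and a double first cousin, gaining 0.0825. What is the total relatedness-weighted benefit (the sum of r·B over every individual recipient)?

r to a full niece or nephew = 0.25 (full aunt/uncle↔niece/nephew: two paths of length 3 through the shared grandparent pair: r = 2·(1/2)^3 = 1/4).
r to a full sibling = 0.5 (full sibs share both parents — two paths of length 2: r = 2·(1/2)^2 = 1/2).
r to a double first cousin = 1/4 (double first cousins share both grandparent pairs — four paths of length 4: r = 4·(1/2)^4 = 1/4).
Summing one r·B term per recipient: 4·0.25·0.149 + 3·0.5·0.3 + 1·0.25·0.0825 = 0.619625.

0.619625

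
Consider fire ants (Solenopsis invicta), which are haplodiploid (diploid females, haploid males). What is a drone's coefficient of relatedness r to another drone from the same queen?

Haploid brothers each carry a random half of the queen's diploid genome, so on average they share half: r = 1/2.

0.5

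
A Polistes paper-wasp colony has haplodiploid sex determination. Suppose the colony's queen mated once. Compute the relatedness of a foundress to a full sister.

Haplodiploid full sisters inherit their father's entire haploid genome identically (contributing 1/2) and on average half of their mother's contribution (1/2 · 1/2 = 1/4); r = 1/2 + 1/4 = 3/4.

0.75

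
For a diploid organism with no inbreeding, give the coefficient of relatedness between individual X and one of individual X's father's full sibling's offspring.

Each parent–offspring link contributes a factor of 1/2, and independent paths through distinct common ancestors add.
First cousins share one grandparent pair — two paths of length 4: r = 2·(1/2)^4 = 1/8.

0.125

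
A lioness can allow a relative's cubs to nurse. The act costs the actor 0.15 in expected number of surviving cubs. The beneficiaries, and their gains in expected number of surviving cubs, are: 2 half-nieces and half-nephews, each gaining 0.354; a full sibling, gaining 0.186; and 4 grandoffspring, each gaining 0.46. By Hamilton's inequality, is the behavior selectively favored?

Hamilton's rule: the trait is favored when the sum of r·B over every recipient exceeds the actor's cost C.
r to a half-niece or half-nephew = 0.125 (half-aunt/uncle↔niece/nephew: one path of length 3: r = (1/2)^3 = 1/8).
r to a full sibling = 1/2 (full sibs share both parents — two paths of length 2: r = 2·(1/2)^2 = 1/2).
r to a grandoffspring = 1/4 (two parent–offspring links: r = (1/2)^2 = 1/4).
Summing one r·B term per recipient: 2·0.125·0.354 + 1·0.5·0.186 + 4·0.25·0.46 = 0.6415.
0.6415 > 0.15: the indirect benefit exceeds the cost.

Yes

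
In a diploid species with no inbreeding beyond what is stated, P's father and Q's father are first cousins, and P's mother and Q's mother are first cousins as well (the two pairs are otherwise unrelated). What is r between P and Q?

Wright's path rule: contributions from independent ancestry routes add.
P and Q are related in two ways: second cousins through their fathers (r = 1/32) and second cousins through their mothers (r = 1/32).
r = 1/32 + 1/32 = 0.0625.

0.0625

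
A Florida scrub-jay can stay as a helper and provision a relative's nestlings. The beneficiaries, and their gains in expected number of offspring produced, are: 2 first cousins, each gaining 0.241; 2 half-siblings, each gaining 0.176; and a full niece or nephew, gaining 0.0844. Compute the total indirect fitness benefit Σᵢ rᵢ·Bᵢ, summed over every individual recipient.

0.16935

r to a first cousin = 1/8 (first cousins share one grandparent pair — two paths of length 4: r = 2·(1/2)^4 = 1/8).
r to a half-sibling = 1/4 (half-sibs share one parent — one path of length 2: r = (1/2)^2 = 1/4).
r to a full niece or nephew = 0.25 (full aunt/uncle↔niece/nephew: two paths of length 3 through the shared grandparent pair: r = 2·(1/2)^3 = 1/4).
Summing one r·B term per recipient: 2·0.125·0.241 + 2·0.25·0.176 + 1·0.25·0.0844 = 0.16935.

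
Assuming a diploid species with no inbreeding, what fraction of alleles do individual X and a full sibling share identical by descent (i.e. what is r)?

0.5

Each parent–offspring link contributes a factor of 1/2, and independent paths through distinct common ancestors add.
Full sibs share both parents — two paths of length 2: r = 2·(1/2)^2 = 1/2.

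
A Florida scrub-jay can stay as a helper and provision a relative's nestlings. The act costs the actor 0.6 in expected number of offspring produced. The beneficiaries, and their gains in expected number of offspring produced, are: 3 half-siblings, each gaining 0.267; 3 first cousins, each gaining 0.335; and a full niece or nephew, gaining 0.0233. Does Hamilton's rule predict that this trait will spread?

Hamilton's rule: the trait is favored when the sum of r·B over every recipient exceeds the actor's cost C.
r to a half-sibling = 1/4 (half-sibs share one parent — one path of length 2: r = (1/2)^2 = 1/4).
r to a first cousin = 1/8 (first cousins share one grandparent pair — two paths of length 4: r = 2·(1/2)^4 = 1/8).
r to a full niece or nephew = 0.25 (full aunt/uncle↔niece/nephew: two paths of length 3 through the shared grandparent pair: r = 2·(1/2)^3 = 1/4).
Summing one r·B term per recipient: 3·0.25·0.267 + 3·0.125·0.335 + 1·0.25·0.0233 = 0.3317.
0.3317 < 0.6: the indirect benefit is less than the cost.

No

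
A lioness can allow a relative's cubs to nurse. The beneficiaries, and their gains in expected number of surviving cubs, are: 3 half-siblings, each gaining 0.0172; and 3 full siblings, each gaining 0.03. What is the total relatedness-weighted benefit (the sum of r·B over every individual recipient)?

0.0579

r to a half-sibling = 0.25 (half-sibs share one parent — one path of length 2: r = (1/2)^2 = 1/4).
r to a full sibling = 1/2 (full sibs share both parents — two paths of length 2: r = 2·(1/2)^2 = 1/2).
Summing one r·B term per recipient: 3·0.25·0.0172 + 3·0.5·0.03 = 0.0579.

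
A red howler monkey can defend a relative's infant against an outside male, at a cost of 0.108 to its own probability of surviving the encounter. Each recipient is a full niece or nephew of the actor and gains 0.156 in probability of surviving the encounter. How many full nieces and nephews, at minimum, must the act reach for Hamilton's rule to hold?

3

r to a full niece or nephew = 0.25 (full aunt/uncle↔niece/nephew: two paths of length 3 through the shared grandparent pair: r = 2·(1/2)^3 = 1/4).
Hamilton's rule: n·r·B > C  ⇒  n > C/(r·B) = 0.108/(0.25·0.156) = 2.769.
The smallest integer exceeding 2.769 is 3.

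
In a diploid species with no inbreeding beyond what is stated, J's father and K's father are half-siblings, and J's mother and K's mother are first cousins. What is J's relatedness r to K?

0.09375

With two independent routes of shared ancestry, r is the sum of the two contributions.
J and K are related in two ways: half first cousins through their fathers (r = 1/16) and second cousins through their mothers (r = 1/32).
r = 1/16 + 1/32 = 3/32 = 0.09375.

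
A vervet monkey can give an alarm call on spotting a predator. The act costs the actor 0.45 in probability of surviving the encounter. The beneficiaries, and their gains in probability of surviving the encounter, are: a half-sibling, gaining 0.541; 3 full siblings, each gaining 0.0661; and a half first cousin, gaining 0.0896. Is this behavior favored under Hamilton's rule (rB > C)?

No

Hamilton's rule: the trait is favored when the sum of r·B over every recipient exceeds the actor's cost C.
r to a half-sibling = 1/4 (half-sibs share one parent — one path of length 2: r = (1/2)^2 = 1/4).
r to a full sibling = 0.5 (full sibs share both parents — two paths of length 2: r = 2·(1/2)^2 = 1/2).
r to a half first cousin = 0.0625 (half first cousins share one grandparent — one path of length 4: r = (1/2)^4 = 1/16).
Summing one r·B term per recipient: 1·0.25·0.541 + 3·0.5·0.0661 + 1·0.0625·0.0896 = 0.24.
0.24 < 0.45: the indirect benefit is less than the cost.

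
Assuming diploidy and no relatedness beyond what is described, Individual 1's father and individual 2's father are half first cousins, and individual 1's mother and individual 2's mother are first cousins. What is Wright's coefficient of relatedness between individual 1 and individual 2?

0.046875

Independent pedigree routes through distinct common ancestors add.
Individual 1 and individual 2 are related in two ways: half second cousins through their fathers (r = 1/64) and second cousins through their mothers (r = 1/32).
r = 1/64 + 1/32 = 0.046875.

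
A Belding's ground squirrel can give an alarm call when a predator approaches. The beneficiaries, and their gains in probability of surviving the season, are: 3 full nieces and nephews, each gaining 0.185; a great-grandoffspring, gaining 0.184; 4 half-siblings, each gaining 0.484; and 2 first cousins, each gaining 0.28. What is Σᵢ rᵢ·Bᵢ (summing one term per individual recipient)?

r to a full niece or nephew = 0.25 (full aunt/uncle↔niece/nephew: two paths of length 3 through the shared grandparent pair: r = 2·(1/2)^3 = 1/4).
r to a great-grandoffspring = 0.125 (three parent–offspring links: r = (1/2)^3 = 1/8).
r to a half-sibling = 0.25 (half-sibs share one parent — one path of length 2: r = (1/2)^2 = 1/4).
r to a first cousin = 1/8 (first cousins share one grandparent pair — two paths of length 4: r = 2·(1/2)^4 = 1/8).
Summing one r·B term per recipient: 3·0.25·0.185 + 1·0.125·0.184 + 4·0.25·0.484 + 2·0.125·0.28 = 0.71575.

0.71575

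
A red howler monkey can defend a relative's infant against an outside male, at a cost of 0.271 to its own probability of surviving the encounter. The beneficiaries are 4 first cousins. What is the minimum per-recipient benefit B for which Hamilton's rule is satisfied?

r to a first cousin = 1/8 (first cousins share one grandparent pair — two paths of length 4: r = 2·(1/2)^4 = 1/8).
Hamilton's rule with n recipients of equal r: n·r·B > C, so B > C/(n·r) = 0.271/(4·0.125) = 0.542.

0.542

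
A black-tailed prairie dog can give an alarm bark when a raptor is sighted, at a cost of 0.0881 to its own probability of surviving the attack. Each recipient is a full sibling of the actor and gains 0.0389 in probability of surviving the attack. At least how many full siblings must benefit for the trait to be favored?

r to a full sibling = 0.5 (full sibs share both parents — two paths of length 2: r = 2·(1/2)^2 = 1/2).
Hamilton's rule: n·r·B > C  ⇒  n > C/(r·B) = 0.0881/(0.5·0.0389) = 4.53.
The smallest integer exceeding 4.53 is 5.

5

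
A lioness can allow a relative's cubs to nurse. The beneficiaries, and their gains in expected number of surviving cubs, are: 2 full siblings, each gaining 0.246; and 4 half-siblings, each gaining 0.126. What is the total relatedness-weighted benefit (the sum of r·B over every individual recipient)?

0.372

r to a full sibling = 0.5 (full sibs share both parents — two paths of length 2: r = 2·(1/2)^2 = 1/2).
r to a half-sibling = 0.25 (half-sibs share one parent — one path of length 2: r = (1/2)^2 = 1/4).
Summing one r·B term per recipient: 2·0.5·0.246 + 4·0.25·0.126 = 0.372.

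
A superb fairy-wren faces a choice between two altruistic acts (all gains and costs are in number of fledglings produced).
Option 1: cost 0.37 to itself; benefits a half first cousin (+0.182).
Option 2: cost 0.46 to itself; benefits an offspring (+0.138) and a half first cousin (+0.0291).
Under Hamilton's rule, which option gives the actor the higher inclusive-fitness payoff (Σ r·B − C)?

Option 1: r to a half first cousin = 0.0625.
Option 1: Σ r·B − C = (1·0.0625·0.182) − 0.37 = -0.358625.
Option 2: r to an offspring = 0.5.
Option 2: r to a half first cousin = 0.0625.
Option 2: Σ r·B − C = (1·0.5·0.138 + 1·0.0625·0.0291) − 0.46 = -0.38918125.
Option 1 has the higher net inclusive-fitness payoff.

Option 1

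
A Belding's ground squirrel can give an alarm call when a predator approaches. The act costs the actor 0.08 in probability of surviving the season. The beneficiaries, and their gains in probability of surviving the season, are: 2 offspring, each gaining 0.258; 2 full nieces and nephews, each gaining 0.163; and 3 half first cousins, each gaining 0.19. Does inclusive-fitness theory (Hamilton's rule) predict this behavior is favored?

Yes

Hamilton's rule: the trait is favored when the sum of r·B over every recipient exceeds the actor's cost C.
r to an offspring = 1/2 (one parent–offspring link: r = (1/2)^1 = 1/2).
r to a full niece or nephew = 1/4 (full aunt/uncle↔niece/nephew: two paths of length 3 through the shared grandparent pair: r = 2·(1/2)^3 = 1/4).
r to a half first cousin = 0.0625 (half first cousins share one grandparent — one path of length 4: r = (1/2)^4 = 1/16).
Summing one r·B term per recipient: 2·0.5·0.258 + 2·0.25·0.163 + 3·0.0625·0.19 = 0.375125.
0.375125 > 0.08: the indirect benefit exceeds the cost.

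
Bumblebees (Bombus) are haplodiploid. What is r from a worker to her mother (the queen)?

One meiotic link between diploid queen and diploid daughter: r = 1/2.

0.5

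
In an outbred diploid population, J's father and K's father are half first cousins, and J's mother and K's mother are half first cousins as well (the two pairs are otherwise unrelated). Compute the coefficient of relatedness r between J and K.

0.03125

Wright's path rule: contributions from independent ancestry routes add.
J and K are related in two ways: half second cousins through their fathers (r = 1/64) and half second cousins through their mothers (r = 1/64).
r = 1/64 + 1/64 = 0.03125.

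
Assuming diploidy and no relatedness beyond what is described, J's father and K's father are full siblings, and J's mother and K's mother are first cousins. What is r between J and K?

Wright's path rule: contributions from independent ancestry routes add.
J and K are related in two ways: first cousins through their fathers (r = 1/8) and second cousins through their mothers (r = 1/32).
r = 1/8 + 1/32 = 0.15625.

0.15625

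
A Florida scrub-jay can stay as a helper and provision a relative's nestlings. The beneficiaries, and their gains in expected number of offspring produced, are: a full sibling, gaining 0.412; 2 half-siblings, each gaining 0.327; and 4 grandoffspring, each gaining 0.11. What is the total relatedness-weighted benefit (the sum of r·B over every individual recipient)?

r to a full sibling = 1/2 (full sibs share both parents — two paths of length 2: r = 2·(1/2)^2 = 1/2).
r to a half-sibling = 0.25 (half-sibs share one parent — one path of length 2: r = (1/2)^2 = 1/4).
r to a grandoffspring = 0.25 (two parent–offspring links: r = (1/2)^2 = 1/4).
Summing one r·B term per recipient: 1·0.5·0.412 + 2·0.25·0.327 + 4·0.25·0.11 = 0.4795.

0.4795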